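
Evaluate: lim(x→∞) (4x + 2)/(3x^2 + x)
This is an ∞/∞ indeterminate form.

Apply L'Hôpital's rule: differentiate numerator and denominator separately.
  f(x) = 4·x + 2   ⇒   f'(x) = 4
  g(x) = 3·x^2 + x   ⇒   g'(x) = 6·x + 1
  lim(x→∞) f'(x)/g'(x) = lim(x→∞) (4)/(6·x + 1)
  = 0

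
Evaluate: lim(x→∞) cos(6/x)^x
This is an exponential indeterminate form.

For exponential indeterminate forms, take the natural log:
  Let L = lim(x→∞) cos(6/x)^x
  Then ln(L) = lim(x→∞) [exponent × ln(base)]
  Evaluate using L'Hôpital or standard limits, then exponentiate.
  L = 1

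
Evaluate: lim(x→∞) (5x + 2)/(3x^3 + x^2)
This is an ∞/∞ indeterminate form.

Apply L'Hôpital's rule: differentiate numerator and denominator separately.
  f(x) = 5·x + 2   ⇒   f'(x) = 5
  g(x) = 3·x^3 + x^2   ⇒   g'(x) = 9·x^2 + 2·x
  lim(x→∞) f'(x)/g'(x) = lim(x→∞) (5)/(9·x^2 + 2·x)
  = 0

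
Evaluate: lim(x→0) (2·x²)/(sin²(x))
This is a 0/0 indeterminate form.

Apply L'Hôpital's rule: differentiate numerator and denominator separately.
  f(x) = 2·x^2   ⇒   f'(x) = 4·x
  g(x) = sin(x)^2   ⇒   g'(x) = 2·sin(x)·cos(x)
  lim(x→0) f'(x)/g'(x) = lim(x→0) (4·x)/(2·sin(x)·cos(x))
  = 2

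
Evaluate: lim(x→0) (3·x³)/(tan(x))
This is a 0/0 indeterminate form.

Apply L'Hôpital's rule: differentiate numerator and denominator separately.
  f(x) = 3·x^3   ⇒   f'(x) = 9·x^2
  g(x) = tan(x)   ⇒   g'(x) = tan(x)^2 + 1
  lim(x→0) f'(x)/g'(x) = lim(x→0) (9·x^2)/(tan(x)^2 + 1)
  = 0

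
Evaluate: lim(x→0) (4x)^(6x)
This is an exponential indeterminate form.

For exponential indeterminate forms, take the natural log:
  Let L = lim(x→0) (4x)^(6x)
  Then ln(L) = lim(x→0) [exponent × ln(base)]
  Evaluate using L'Hôpital or standard limits, then exponentiate.
  L = 1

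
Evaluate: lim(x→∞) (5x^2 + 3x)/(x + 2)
This is an ∞/∞ indeterminate form.

Apply L'Hôpital's rule: differentiate numerator and denominator separately.
  f(x) = 5·x^2 + 3·x   ⇒   f'(x) = 10·x + 3
  g(x) = x + 2   ⇒   g'(x) = 1
  lim(x→∞) f'(x)/g'(x) = lim(x→∞) (10·x + 3)/(1)
  = ∞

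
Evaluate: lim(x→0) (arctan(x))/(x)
This is a 0/0 indeterminate form.

Apply L'Hôpital's rule: differentiate numerator and denominator separately.
  f(x) = atan(x)   ⇒   f'(x) = 1/(x^2 + 1)
  g(x) = x   ⇒   g'(x) = 1
  lim(x→0) f'(x)/g'(x) = lim(x→0) (1/(x^2 + 1))/(1)
  = 1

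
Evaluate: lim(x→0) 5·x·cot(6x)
This is a 0·∞ indeterminate form.

Rewrite 0·∞ as a quotient (0/0 or ∞/∞ form), then apply L'Hôpital's rule:
  lim(x→0) 5·x·cot(6x) = 5/6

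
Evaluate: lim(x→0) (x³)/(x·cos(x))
This is a 0/0 indeterminate form.

Apply L'Hôpital's rule: differentiate numerator and denominator separately.
  f(x) = x^3   ⇒   f'(x) = 3·x^2
  g(x) = x·cos(x)   ⇒   g'(x) = -x·sin(x) + cos(x)
  lim(x→0) f'(x)/g'(x) = lim(x→0) (3·x^2)/(-x·sin(x) + cos(x))
  = 0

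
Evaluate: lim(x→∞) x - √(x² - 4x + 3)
This is an ∞-∞ indeterminate form.

Combine fractions or rationalize to convert ∞-∞ to 0/0 form:
  lim(x→∞) x - √(x² - 4x + 3) = 2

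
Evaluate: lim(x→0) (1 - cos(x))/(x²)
This is a 0/0 indeterminate form.

Apply L'Hôpital's rule: differentiate numerator and denominator separately.
  f(x) = 1 - cos(x)   ⇒   f'(x) = sin(x)
  g(x) = x^2   ⇒   g'(x) = 2·x
  lim(x→0) f'(x)/g'(x) = lim(x→0) (sin(x))/(2·x)
  = 1/2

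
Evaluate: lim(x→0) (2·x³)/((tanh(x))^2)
This is a 0/0 indeterminate form.

Apply L'Hôpital's rule: differentiate numerator and denominator separately.
  f(x) = 2·x^3   ⇒   f'(x) = 6·x^2
  g(x) = tanh(x)^2   ⇒   g'(x) = (2 - 2·tanh(x)^2)·tanh(x)
  lim(x→0) f'(x)/g'(x) = lim(x→0) (6·x^2)/((2 - 2·tanh(x)^2)·tanh(x))
  = 0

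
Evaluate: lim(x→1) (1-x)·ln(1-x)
This is a 0·∞ indeterminate form.

Rewrite 0·∞ as a quotient (0/0 or ∞/∞ form), then apply L'Hôpital's rule:
  lim(x→1) (1-x)·ln(1-x) = 0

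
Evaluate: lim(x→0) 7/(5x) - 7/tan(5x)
This is an ∞-∞ indeterminate form.

Combine fractions or rationalize to convert ∞-∞ to 0/0 form:
  lim(x→0) 7/(5x) - 7/tan(5x) = 0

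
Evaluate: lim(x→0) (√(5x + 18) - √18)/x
This is a standard limit.

Factor or rationalize the expression:
  lim(x→0) (√(5x + 18) - √18)/x = 5·sqrt(2)/12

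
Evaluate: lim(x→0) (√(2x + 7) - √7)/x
This is a standard limit.

Factor or rationalize the expression:
  lim(x→0) (√(2x + 7) - √7)/x = sqrt(7)/7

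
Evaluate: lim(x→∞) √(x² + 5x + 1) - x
This is an ∞-∞ indeterminate form.

Combine fractions or rationalize to convert ∞-∞ to 0/0 form:
  lim(x→∞) √(x² + 5x + 1) - x = 5/2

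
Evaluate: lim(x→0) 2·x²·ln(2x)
This is a 0·∞ indeterminate form.

Rewrite 0·∞ as a quotient (0/0 or ∞/∞ form), then apply L'Hôpital's rule:
  lim(x→0) 2·x²·ln(2x) = 0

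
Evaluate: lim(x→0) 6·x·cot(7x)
This is a 0·∞ indeterminate form.

Rewrite 0·∞ as a quotient (0/0 or ∞/∞ form), then apply L'Hôpital's rule:
  lim(x→0) 6·x·cot(7x) = 6/7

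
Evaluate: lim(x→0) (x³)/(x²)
This is a 0/0 indeterminate form.

Apply L'Hôpital's rule: differentiate numerator and denominator separately.
  f(x) = x^3   ⇒   f'(x) = 3·x^2
  g(x) = x^2   ⇒   g'(x) = 2·x
  lim(x→0) f'(x)/g'(x) = lim(x→0) (3·x^2)/(2·x)
  = 0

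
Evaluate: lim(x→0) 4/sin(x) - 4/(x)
This is an ∞-∞ indeterminate form.

Combine fractions or rationalize to convert ∞-∞ to 0/0 form:
  lim(x→0) 4/sin(x) - 4/(x) = 0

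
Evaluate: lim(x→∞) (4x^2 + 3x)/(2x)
This is an ∞/∞ indeterminate form.

Apply L'Hôpital's rule: differentiate numerator and denominator separately.
  f(x) = 4·x^2 + 3·x   ⇒   f'(x) = 8·x + 3
  g(x) = 2·x   ⇒   g'(x) = 2
  lim(x→∞) f'(x)/g'(x) = lim(x→∞) (8·x + 3)/(2)
  = ∞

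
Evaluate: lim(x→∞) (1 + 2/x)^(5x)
This is an exponential indeterminate form.

For exponential indeterminate forms, take the natural log:
  Let L = lim(x→∞) (1 + 2/x)^(5x)
  Then ln(L) = lim(x→∞) [exponent × ln(base)]
  Evaluate using L'Hôpital or standard limits, then exponentiate.
  L = e^(10)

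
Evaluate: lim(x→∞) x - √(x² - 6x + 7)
This is an ∞-∞ indeterminate form.

Combine fractions or rationalize to convert ∞-∞ to 0/0 form:
  lim(x→∞) x - √(x² - 6x + 7) = 3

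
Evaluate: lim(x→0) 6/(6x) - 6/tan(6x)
This is an ∞-∞ indeterminate form.

Combine fractions or rationalize to convert ∞-∞ to 0/0 form:
  lim(x→0) 6/(6x) - 6/tan(6x) = 0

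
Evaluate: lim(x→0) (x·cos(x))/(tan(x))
This is a 0/0 indeterminate form.

Apply L'Hôpital's rule: differentiate numerator and denominator separately.
  f(x) = x·cos(x)   ⇒   f'(x) = -x·sin(x) + cos(x)
  g(x) = tan(x)   ⇒   g'(x) = tan(x)^2 + 1
  lim(x→0) f'(x)/g'(x) = lim(x→0) (-x·sin(x) + cos(x))/(tan(x)^2 + 1)
  = 1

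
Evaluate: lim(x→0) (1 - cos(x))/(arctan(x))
This is a 0/0 indeterminate form.

Apply L'Hôpital's rule: differentiate numerator and denominator separately.
  f(x) = 1 - cos(x)   ⇒   f'(x) = sin(x)
  g(x) = atan(x)   ⇒   g'(x) = 1/(x^2 + 1)
  lim(x→0) f'(x)/g'(x) = lim(x→0) (sin(x))/(1/(x^2 + 1))
  = 0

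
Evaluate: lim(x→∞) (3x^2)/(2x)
This is an ∞/∞ indeterminate form.

Apply L'Hôpital's rule: differentiate numerator and denominator separately.
  f(x) = 3·x^2   ⇒   f'(x) = 6·x
  g(x) = 2·x   ⇒   g'(x) = 2
  lim(x→∞) f'(x)/g'(x) = lim(x→∞) (6·x)/(2)
  = ∞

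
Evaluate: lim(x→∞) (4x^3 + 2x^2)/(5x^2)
This is an ∞/∞ indeterminate form.

Apply L'Hôpital's rule: differentiate numerator and denominator separately.
  f(x) = 4·x^3 + 2·x^2   ⇒   f'(x) = 12·x^2 + 4·x
  g(x) = 5·x^2   ⇒   g'(x) = 10·x
  lim(x→∞) f'(x)/g'(x) = lim(x→∞) (12·x^2 + 4·x)/(10·x)
  = ∞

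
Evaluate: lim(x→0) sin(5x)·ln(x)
This is a 0·∞ indeterminate form.

Rewrite 0·∞ as a quotient (0/0 or ∞/∞ form), then apply L'Hôpital's rule:
  lim(x→0) sin(5x)·ln(x) = 0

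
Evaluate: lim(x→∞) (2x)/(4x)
This is an ∞/∞ indeterminate form.

Apply L'Hôpital's rule: differentiate numerator and denominator separately.
  f(x) = 2·x   ⇒   f'(x) = 2
  g(x) = 4·x   ⇒   g'(x) = 4
  lim(x→∞) f'(x)/g'(x) = lim(x→∞) (2)/(4)
  = 1/2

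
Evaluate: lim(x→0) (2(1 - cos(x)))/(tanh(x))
This is a 0/0 indeterminate form.

Apply L'Hôpital's rule: differentiate numerator and denominator separately.
  f(x) = 2 - 2·cos(x)   ⇒   f'(x) = 2·sin(x)
  g(x) = tanh(x)   ⇒   g'(x) = 1 - tanh(x)^2
  lim(x→0) f'(x)/g'(x) = lim(x→0) (2·sin(x))/(1 - tanh(x)^2)
  = 0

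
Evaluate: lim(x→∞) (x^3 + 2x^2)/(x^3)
This is an ∞/∞ indeterminate form.

Apply L'Hôpital's rule: differentiate numerator and denominator separately.
  f(x) = x^3 + 2·x^2   ⇒   f'(x) = 3·x^2 + 4·x
  g(x) = x^3   ⇒   g'(x) = 3·x^2
  lim(x→∞) f'(x)/g'(x) = lim(x→∞) (3·x^2 + 4·x)/(3·x^2)
  = 1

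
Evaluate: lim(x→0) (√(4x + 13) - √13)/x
This is a standard limit.

Factor or rationalize the expression:
  lim(x→0) (√(4x + 13) - √13)/x = 2·sqrt(13)/13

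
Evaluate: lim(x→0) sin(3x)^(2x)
This is an exponential indeterminate form.

For exponential indeterminate forms, take the natural log:
  Let L = lim(x→0) sin(3x)^(2x)
  Then ln(L) = lim(x→0) [exponent × ln(base)]
  Evaluate using L'Hôpital or standard limits, then exponentiate.
  L = 1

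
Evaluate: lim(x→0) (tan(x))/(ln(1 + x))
This is a 0/0 indeterminate form.

Apply L'Hôpital's rule: differentiate numerator and denominator separately.
  f(x) = tan(x)   ⇒   f'(x) = tan(x)^2 + 1
  g(x) = ln(x + 1)   ⇒   g'(x) = 1/(x + 1)
  lim(x→0) f'(x)/g'(x) = lim(x→0) (tan(x)^2 + 1)/(1/(x + 1))
  = 1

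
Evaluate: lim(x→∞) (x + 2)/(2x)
This is an ∞/∞ indeterminate form.

Apply L'Hôpital's rule: differentiate numerator and denominator separately.
  f(x) = x + 2   ⇒   f'(x) = 1
  g(x) = 2·x   ⇒   g'(x) = 2
  lim(x→∞) f'(x)/g'(x) = lim(x→∞) (1)/(2)
  = 1/2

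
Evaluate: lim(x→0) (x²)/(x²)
This is a 0/0 indeterminate form.

Apply L'Hôpital's rule: differentiate numerator and denominator separately.
  f(x) = x^2   ⇒   f'(x) = 2·x
  g(x) = x^2   ⇒   g'(x) = 2·x
  lim(x→0) f'(x)/g'(x) = lim(x→0) (2·x)/(2·x)
  = 1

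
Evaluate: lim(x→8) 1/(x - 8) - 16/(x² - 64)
This is an ∞-∞ indeterminate form.

Combine fractions or rationalize to convert ∞-∞ to 0/0 form:
  lim(x→8) 1/(x - 8) - 16/(x² - 64) = 1/16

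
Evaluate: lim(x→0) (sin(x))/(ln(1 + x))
This is a 0/0 indeterminate form.

Apply L'Hôpital's rule: differentiate numerator and denominator separately.
  f(x) = sin(x)   ⇒   f'(x) = cos(x)
  g(x) = ln(x + 1)   ⇒   g'(x) = 1/(x + 1)
  lim(x→0) f'(x)/g'(x) = lim(x→0) (cos(x))/(1/(x + 1))
  = 1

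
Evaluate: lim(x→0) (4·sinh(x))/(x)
This is a 0/0 indeterminate form.

Apply L'Hôpital's rule: differentiate numerator and denominator separately.
  f(x) = 4·sinh(x)   ⇒   f'(x) = 4·cosh(x)
  g(x) = x   ⇒   g'(x) = 1
  lim(x→0) f'(x)/g'(x) = lim(x→0) (4·cosh(x))/(1)
  = 4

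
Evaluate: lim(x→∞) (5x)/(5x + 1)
This is an ∞/∞ indeterminate form.

Apply L'Hôpital's rule: differentiate numerator and denominator separately.
  f(x) = 5·x   ⇒   f'(x) = 5
  g(x) = 5·x + 1   ⇒   g'(x) = 5
  lim(x→∞) f'(x)/g'(x) = lim(x→∞) (5)/(5)
  = 1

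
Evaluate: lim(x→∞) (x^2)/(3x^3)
This is an ∞/∞ indeterminate form.

Apply L'Hôpital's rule: differentiate numerator and denominator separately.
  f(x) = x^2   ⇒   f'(x) = 2·x
  g(x) = 3·x^3   ⇒   g'(x) = 9·x^2
  lim(x→∞) f'(x)/g'(x) = lim(x→∞) (2·x)/(9·x^2)
  = 0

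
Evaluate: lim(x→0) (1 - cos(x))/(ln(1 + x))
This is a 0/0 indeterminate form.

Apply L'Hôpital's rule: differentiate numerator and denominator separately.
  f(x) = 1 - cos(x)   ⇒   f'(x) = sin(x)
  g(x) = ln(x + 1)   ⇒   g'(x) = 1/(x + 1)
  lim(x→0) f'(x)/g'(x) = lim(x→0) (sin(x))/(1/(x + 1))
  = 0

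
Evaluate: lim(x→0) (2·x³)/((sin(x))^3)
This is a 0/0 indeterminate form.

Apply L'Hôpital's rule: differentiate numerator and denominator separately.
  f(x) = 2·x^3   ⇒   f'(x) = 6·x^2
  g(x) = sin(x)^3   ⇒   g'(x) = 3·sin(x)^2·cos(x)
  lim(x→0) f'(x)/g'(x) = lim(x→0) (6·x^2)/(3·sin(x)^2·cos(x))
  = 2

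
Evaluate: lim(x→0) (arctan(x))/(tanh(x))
This is a 0/0 indeterminate form.

Apply L'Hôpital's rule: differentiate numerator and denominator separately.
  f(x) = atan(x)   ⇒   f'(x) = 1/(x^2 + 1)
  g(x) = tanh(x)   ⇒   g'(x) = 1 - tanh(x)^2
  lim(x→0) f'(x)/g'(x) = lim(x→0) (1/(x^2 + 1))/(1 - tanh(x)^2)
  = 1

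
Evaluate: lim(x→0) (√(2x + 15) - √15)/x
This is a standard limit.

Factor or rationalize the expression:
  lim(x→0) (√(2x + 15) - √15)/x = sqrt(15)/15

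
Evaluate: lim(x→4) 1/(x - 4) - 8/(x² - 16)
This is an ∞-∞ indeterminate form.

Combine fractions or rationalize to convert ∞-∞ to 0/0 form:
  lim(x→4) 1/(x - 4) - 8/(x² - 16) = 1/8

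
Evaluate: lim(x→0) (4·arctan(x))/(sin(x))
This is a 0/0 indeterminate form.

Apply L'Hôpital's rule: differentiate numerator and denominator separately.
  f(x) = 4·atan(x)   ⇒   f'(x) = 4/(x^2 + 1)
  g(x) = sin(x)   ⇒   g'(x) = cos(x)
  lim(x→0) f'(x)/g'(x) = lim(x→0) (4/(x^2 + 1))/(cos(x))
  = 4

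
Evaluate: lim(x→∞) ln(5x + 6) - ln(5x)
This is an ∞-∞ indeterminate form.

Combine fractions or rationalize to convert ∞-∞ to 0/0 form:
  lim(x→∞) ln(5x + 6) - ln(5x) = 0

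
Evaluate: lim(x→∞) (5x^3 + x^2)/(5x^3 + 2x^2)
This is an ∞/∞ indeterminate form.

Apply L'Hôpital's rule: differentiate numerator and denominator separately.
  f(x) = 5·x^3 + x^2   ⇒   f'(x) = 15·x^2 + 2·x
  g(x) = 5·x^3 + 2·x^2   ⇒   g'(x) = 15·x^2 + 4·x
  lim(x→∞) f'(x)/g'(x) = lim(x→∞) (15·x^2 + 2·x)/(15·x^2 + 4·x)
  = 1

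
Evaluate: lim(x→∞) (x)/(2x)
This is an ∞/∞ indeterminate form.

Apply L'Hôpital's rule: differentiate numerator and denominator separately.
  f(x) = x   ⇒   f'(x) = 1
  g(x) = 2·x   ⇒   g'(x) = 2
  lim(x→∞) f'(x)/g'(x) = lim(x→∞) (1)/(2)
  = 1/2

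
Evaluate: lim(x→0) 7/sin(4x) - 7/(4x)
This is an ∞-∞ indeterminate form.

Combine fractions or rationalize to convert ∞-∞ to 0/0 form:
  lim(x→0) 7/sin(4x) - 7/(4x) = 0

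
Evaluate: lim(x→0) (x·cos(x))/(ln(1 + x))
This is a 0/0 indeterminate form.

Apply L'Hôpital's rule: differentiate numerator and denominator separately.
  f(x) = x·cos(x)   ⇒   f'(x) = -x·sin(x) + cos(x)
  g(x) = ln(x + 1)   ⇒   g'(x) = 1/(x + 1)
  lim(x→0) f'(x)/g'(x) = lim(x→0) (-x·sin(x) + cos(x))/(1/(x + 1))
  = 1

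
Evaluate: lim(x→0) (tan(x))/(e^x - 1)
This is a 0/0 indeterminate form.

Apply L'Hôpital's rule: differentiate numerator and denominator separately.
  f(x) = tan(x)   ⇒   f'(x) = tan(x)^2 + 1
  g(x) = e^(x) - 1   ⇒   g'(x) = e^(x)
  lim(x→0) f'(x)/g'(x) = lim(x→0) (tan(x)^2 + 1)/(e^(x))
  = 1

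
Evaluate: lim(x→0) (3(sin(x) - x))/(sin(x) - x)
This is a 0/0 indeterminate form.

Apply L'Hôpital's rule: differentiate numerator and denominator separately.
  f(x) = -3·x + 3·sin(x)   ⇒   f'(x) = 3·cos(x) - 3
  g(x) = -x + sin(x)   ⇒   g'(x) = cos(x) - 1
  lim(x→0) f'(x)/g'(x) = lim(x→0) (3·cos(x) - 3)/(cos(x) - 1)
  = 3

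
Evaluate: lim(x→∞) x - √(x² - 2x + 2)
This is an ∞-∞ indeterminate form.

Combine fractions or rationalize to convert ∞-∞ to 0/0 form:
  lim(x→∞) x - √(x² - 2x + 2) = 1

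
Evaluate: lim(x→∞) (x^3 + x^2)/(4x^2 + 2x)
This is an ∞/∞ indeterminate form.

Apply L'Hôpital's rule: differentiate numerator and denominator separately.
  f(x) = x^3 + x^2   ⇒   f'(x) = 3·x^2 + 2·x
  g(x) = 4·x^2 + 2·x   ⇒   g'(x) = 8·x + 2
  lim(x→∞) f'(x)/g'(x) = lim(x→∞) (3·x^2 + 2·x)/(8·x + 2)
  = ∞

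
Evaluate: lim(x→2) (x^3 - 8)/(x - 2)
This is a standard limit.

Factor or rationalize the expression:
  lim(x→2) (x^3 - 8)/(x - 2) = 12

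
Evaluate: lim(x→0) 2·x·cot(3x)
This is a 0·∞ indeterminate form.

Rewrite 0·∞ as a quotient (0/0 or ∞/∞ form), then apply L'Hôpital's rule:
  lim(x→0) 2·x·cot(3x) = 2/3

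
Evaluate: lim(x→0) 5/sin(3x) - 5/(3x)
This is an ∞-∞ indeterminate form.

Combine fractions or rationalize to convert ∞-∞ to 0/0 form:
  lim(x→0) 5/sin(3x) - 5/(3x) = 0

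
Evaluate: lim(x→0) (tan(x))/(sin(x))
This is a 0/0 indeterminate form.

Apply L'Hôpital's rule: differentiate numerator and denominator separately.
  f(x) = tan(x)   ⇒   f'(x) = tan(x)^2 + 1
  g(x) = sin(x)   ⇒   g'(x) = cos(x)
  lim(x→0) f'(x)/g'(x) = lim(x→0) (tan(x)^2 + 1)/(cos(x))
  = 1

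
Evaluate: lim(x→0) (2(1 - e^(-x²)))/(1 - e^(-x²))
This is a 0/0 indeterminate form.

Apply L'Hôpital's rule: differentiate numerator and denominator separately.
  f(x) = 2 - 2·e^(-x^2)   ⇒   f'(x) = 4·x·e^(-x^2)
  g(x) = 1 - e^(-x^2)   ⇒   g'(x) = 2·x·e^(-x^2)
  lim(x→0) f'(x)/g'(x) = lim(x→0) (4·x·e^(-x^2))/(2·x·e^(-x^2))
  = 2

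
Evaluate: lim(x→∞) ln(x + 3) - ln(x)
This is an ∞-∞ indeterminate form.

Combine fractions or rationalize to convert ∞-∞ to 0/0 form:
  lim(x→∞) ln(x + 3) - ln(x) = 0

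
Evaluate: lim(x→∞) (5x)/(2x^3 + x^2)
This is an ∞/∞ indeterminate form.

Apply L'Hôpital's rule: differentiate numerator and denominator separately.
  f(x) = 5·x   ⇒   f'(x) = 5
  g(x) = 2·x^3 + x^2   ⇒   g'(x) = 6·x^2 + 2·x
  lim(x→∞) f'(x)/g'(x) = lim(x→∞) (5)/(6·x^2 + 2·x)
  = 0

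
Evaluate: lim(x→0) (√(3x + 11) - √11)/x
This is a standard limit.

Factor or rationalize the expression:
  lim(x→0) (√(3x + 11) - √11)/x = 3·sqrt(11)/22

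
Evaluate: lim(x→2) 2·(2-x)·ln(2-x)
This is a 0·∞ indeterminate form.

Rewrite 0·∞ as a quotient (0/0 or ∞/∞ form), then apply L'Hôpital's rule:
  lim(x→2) 2·(2-x)·ln(2-x) = 0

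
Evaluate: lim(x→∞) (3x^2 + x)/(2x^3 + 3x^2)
This is an ∞/∞ indeterminate form.

Apply L'Hôpital's rule: differentiate numerator and denominator separately.
  f(x) = 3·x^2 + x   ⇒   f'(x) = 6·x + 1
  g(x) = 2·x^3 + 3·x^2   ⇒   g'(x) = 6·x^2 + 6·x
  lim(x→∞) f'(x)/g'(x) = lim(x→∞) (6·x + 1)/(6·x^2 + 6·x)
  = 0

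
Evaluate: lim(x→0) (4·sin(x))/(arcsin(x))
This is a 0/0 indeterminate form.

Apply L'Hôpital's rule: differentiate numerator and denominator separately.
  f(x) = 4·sin(x)   ⇒   f'(x) = 4·cos(x)
  g(x) = asin(x)   ⇒   g'(x) = 1/sqrt(1 - x^2)
  lim(x→0) f'(x)/g'(x) = lim(x→0) (4·cos(x))/(1/sqrt(1 - x^2))
  = 4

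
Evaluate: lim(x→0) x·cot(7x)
This is a 0·∞ indeterminate form.

Rewrite 0·∞ as a quotient (0/0 or ∞/∞ form), then apply L'Hôpital's rule:
  lim(x→0) x·cot(7x) = 1/7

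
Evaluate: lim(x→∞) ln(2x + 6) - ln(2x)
This is an ∞-∞ indeterminate form.

Combine fractions or rationalize to convert ∞-∞ to 0/0 form:
  lim(x→∞) ln(2x + 6) - ln(2x) = 0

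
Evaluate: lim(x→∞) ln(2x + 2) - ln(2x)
This is an ∞-∞ indeterminate form.

Combine fractions or rationalize to convert ∞-∞ to 0/0 form:
  lim(x→∞) ln(2x + 2) - ln(2x) = 0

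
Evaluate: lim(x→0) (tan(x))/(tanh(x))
This is a 0/0 indeterminate form.

Apply L'Hôpital's rule: differentiate numerator and denominator separately.
  f(x) = tan(x)   ⇒   f'(x) = tan(x)^2 + 1
  g(x) = tanh(x)   ⇒   g'(x) = 1 - tanh(x)^2
  lim(x→0) f'(x)/g'(x) = lim(x→0) (tan(x)^2 + 1)/(1 - tanh(x)^2)
  = 1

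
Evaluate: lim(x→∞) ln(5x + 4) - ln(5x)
This is an ∞-∞ indeterminate form.

Combine fractions or rationalize to convert ∞-∞ to 0/0 form:
  lim(x→∞) ln(5x + 4) - ln(5x) = 0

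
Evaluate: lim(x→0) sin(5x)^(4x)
This is an exponential indeterminate form.

For exponential indeterminate forms, take the natural log:
  Let L = lim(x→0) sin(5x)^(4x)
  Then ln(L) = lim(x→0) [exponent × ln(base)]
  Evaluate using L'Hôpital or standard limits, then exponentiate.
  L = 1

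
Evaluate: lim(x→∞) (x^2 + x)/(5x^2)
This is an ∞/∞ indeterminate form.

Apply L'Hôpital's rule: differentiate numerator and denominator separately.
  f(x) = x^2 + x   ⇒   f'(x) = 2·x + 1
  g(x) = 5·x^2   ⇒   g'(x) = 10·x
  lim(x→∞) f'(x)/g'(x) = lim(x→∞) (2·x + 1)/(10·x)
  = 1/5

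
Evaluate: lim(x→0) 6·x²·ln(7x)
This is a 0·∞ indeterminate form.

Rewrite 0·∞ as a quotient (0/0 or ∞/∞ form), then apply L'Hôpital's rule:
  lim(x→0) 6·x²·ln(7x) = 0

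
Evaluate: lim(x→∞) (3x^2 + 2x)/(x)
This is an ∞/∞ indeterminate form.

Apply L'Hôpital's rule: differentiate numerator and denominator separately.
  f(x) = 3·x^2 + 2·x   ⇒   f'(x) = 6·x + 2
  g(x) = x   ⇒   g'(x) = 1
  lim(x→∞) f'(x)/g'(x) = lim(x→∞) (6·x + 2)/(1)
  = ∞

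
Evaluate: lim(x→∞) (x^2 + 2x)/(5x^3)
This is an ∞/∞ indeterminate form.

Apply L'Hôpital's rule: differentiate numerator and denominator separately.
  f(x) = x^2 + 2·x   ⇒   f'(x) = 2·x + 2
  g(x) = 5·x^3   ⇒   g'(x) = 15·x^2
  lim(x→∞) f'(x)/g'(x) = lim(x→∞) (2·x + 2)/(15·x^2)
  = 0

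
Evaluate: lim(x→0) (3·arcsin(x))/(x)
This is a 0/0 indeterminate form.

Apply L'Hôpital's rule: differentiate numerator and denominator separately.
  f(x) = 3·asin(x)   ⇒   f'(x) = 3/sqrt(1 - x^2)
  g(x) = x   ⇒   g'(x) = 1
  lim(x→0) f'(x)/g'(x) = lim(x→0) (3/sqrt(1 - x^2))/(1)
  = 3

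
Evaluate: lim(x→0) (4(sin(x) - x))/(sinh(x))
This is a 0/0 indeterminate form.

Apply L'Hôpital's rule: differentiate numerator and denominator separately.
  f(x) = -4·x + 4·sin(x)   ⇒   f'(x) = 4·cos(x) - 4
  g(x) = sinh(x)   ⇒   g'(x) = cosh(x)
  lim(x→0) f'(x)/g'(x) = lim(x→0) (4·cos(x) - 4)/(cosh(x))
  = 0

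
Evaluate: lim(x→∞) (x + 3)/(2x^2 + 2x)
This is an ∞/∞ indeterminate form.

Apply L'Hôpital's rule: differentiate numerator and denominator separately.
  f(x) = x + 3   ⇒   f'(x) = 1
  g(x) = 2·x^2 + 2·x   ⇒   g'(x) = 4·x + 2
  lim(x→∞) f'(x)/g'(x) = lim(x→∞) (1)/(4·x + 2)
  = 0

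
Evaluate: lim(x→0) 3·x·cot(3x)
This is a 0·∞ indeterminate form.

Rewrite 0·∞ as a quotient (0/0 or ∞/∞ form), then apply L'Hôpital's rule:
  lim(x→0) 3·x·cot(3x) = 1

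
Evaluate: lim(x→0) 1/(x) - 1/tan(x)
This is an ∞-∞ indeterminate form.

Combine fractions or rationalize to convert ∞-∞ to 0/0 form:
  lim(x→0) 1/(x) - 1/tan(x) = 0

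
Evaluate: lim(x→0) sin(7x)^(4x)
This is an exponential indeterminate form.

For exponential indeterminate forms, take the natural log:
  Let L = lim(x→0) sin(7x)^(4x)
  Then ln(L) = lim(x→0) [exponent × ln(base)]
  Evaluate using L'Hôpital or standard limits, then exponentiate.
  L = 1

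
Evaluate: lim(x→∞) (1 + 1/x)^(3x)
This is an exponential indeterminate form.

For exponential indeterminate forms, take the natural log:
  Let L = lim(x→∞) (1 + 1/x)^(3x)
  Then ln(L) = lim(x→∞) [exponent × ln(base)]
  Evaluate using L'Hôpital or standard limits, then exponentiate.
  L = e^(3)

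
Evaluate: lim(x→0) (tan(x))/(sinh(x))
This is a 0/0 indeterminate form.

Apply L'Hôpital's rule: differentiate numerator and denominator separately.
  f(x) = tan(x)   ⇒   f'(x) = tan(x)^2 + 1
  g(x) = sinh(x)   ⇒   g'(x) = cosh(x)
  lim(x→0) f'(x)/g'(x) = lim(x→0) (tan(x)^2 + 1)/(cosh(x))
  = 1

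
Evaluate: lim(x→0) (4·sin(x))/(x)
This is a 0/0 indeterminate form.

Apply L'Hôpital's rule: differentiate numerator and denominator separately.
  f(x) = 4·sin(x)   ⇒   f'(x) = 4·cos(x)
  g(x) = x   ⇒   g'(x) = 1
  lim(x→0) f'(x)/g'(x) = lim(x→0) (4·cos(x))/(1)
  = 4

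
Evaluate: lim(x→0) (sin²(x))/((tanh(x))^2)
This is a 0/0 indeterminate form.

Apply L'Hôpital's rule: differentiate numerator and denominator separately.
  f(x) = sin(x)^2   ⇒   f'(x) = 2·sin(x)·cos(x)
  g(x) = tanh(x)^2   ⇒   g'(x) = (2 - 2·tanh(x)^2)·tanh(x)
  lim(x→0) f'(x)/g'(x) = lim(x→0) (2·sin(x)·cos(x))/((2 - 2·tanh(x)^2)·tanh(x))
  = 1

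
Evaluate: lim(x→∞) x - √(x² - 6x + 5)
This is an ∞-∞ indeterminate form.

Combine fractions or rationalize to convert ∞-∞ to 0/0 form:
  lim(x→∞) x - √(x² - 6x + 5) = 3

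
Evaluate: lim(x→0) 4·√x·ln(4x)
This is a 0·∞ indeterminate form.

Rewrite 0·∞ as a quotient (0/0 or ∞/∞ form), then apply L'Hôpital's rule:
  lim(x→0) 4·√x·ln(4x) = 0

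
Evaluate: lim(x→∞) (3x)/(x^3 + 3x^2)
This is an ∞/∞ indeterminate form.

Apply L'Hôpital's rule: differentiate numerator and denominator separately.
  f(x) = 3·x   ⇒   f'(x) = 3
  g(x) = x^3 + 3·x^2   ⇒   g'(x) = 3·x^2 + 6·x
  lim(x→∞) f'(x)/g'(x) = lim(x→∞) (3)/(3·x^2 + 6·x)
  = 0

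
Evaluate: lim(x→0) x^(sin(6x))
This is an exponential indeterminate form.

For exponential indeterminate forms, take the natural log:
  Let L = lim(x→0) x^(sin(6x))
  Then ln(L) = lim(x→0) [exponent × ln(base)]
  Evaluate using L'Hôpital or standard limits, then exponentiate.
  L = 1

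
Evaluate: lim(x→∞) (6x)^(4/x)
This is an exponential indeterminate form.

For exponential indeterminate forms, take the natural log:
  Let L = lim(x→∞) (6x)^(4/x)
  Then ln(L) = lim(x→∞) [exponent × ln(base)]
  Evaluate using L'Hôpital or standard limits, then exponentiate.
  L = 1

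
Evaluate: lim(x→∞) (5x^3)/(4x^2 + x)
This is an ∞/∞ indeterminate form.

Apply L'Hôpital's rule: differentiate numerator and denominator separately.
  f(x) = 5·x^3   ⇒   f'(x) = 15·x^2
  g(x) = 4·x^2 + x   ⇒   g'(x) = 8·x + 1
  lim(x→∞) f'(x)/g'(x) = lim(x→∞) (15·x^2)/(8·x + 1)
  = ∞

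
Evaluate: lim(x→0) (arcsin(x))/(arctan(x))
This is a 0/0 indeterminate form.

Apply L'Hôpital's rule: differentiate numerator and denominator separately.
  f(x) = asin(x)   ⇒   f'(x) = 1/sqrt(1 - x^2)
  g(x) = atan(x)   ⇒   g'(x) = 1/(x^2 + 1)
  lim(x→0) f'(x)/g'(x) = lim(x→0) (1/sqrt(1 - x^2))/(1/(x^2 + 1))
  = 1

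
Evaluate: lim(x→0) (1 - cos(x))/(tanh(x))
This is a 0/0 indeterminate form.

Apply L'Hôpital's rule: differentiate numerator and denominator separately.
  f(x) = 1 - cos(x)   ⇒   f'(x) = sin(x)
  g(x) = tanh(x)   ⇒   g'(x) = 1 - tanh(x)^2
  lim(x→0) f'(x)/g'(x) = lim(x→0) (sin(x))/(1 - tanh(x)^2)
  = 0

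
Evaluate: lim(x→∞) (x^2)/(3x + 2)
This is an ∞/∞ indeterminate form.

Apply L'Hôpital's rule: differentiate numerator and denominator separately.
  f(x) = x^2   ⇒   f'(x) = 2·x
  g(x) = 3·x + 2   ⇒   g'(x) = 3
  lim(x→∞) f'(x)/g'(x) = lim(x→∞) (2·x)/(3)
  = ∞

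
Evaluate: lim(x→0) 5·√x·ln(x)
This is a 0·∞ indeterminate form.

Rewrite 0·∞ as a quotient (0/0 or ∞/∞ form), then apply L'Hôpital's rule:
  lim(x→0) 5·√x·ln(x) = 0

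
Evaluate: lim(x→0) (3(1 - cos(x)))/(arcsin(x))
This is a 0/0 indeterminate form.

Apply L'Hôpital's rule: differentiate numerator and denominator separately.
  f(x) = 3 - 3·cos(x)   ⇒   f'(x) = 3·sin(x)
  g(x) = asin(x)   ⇒   g'(x) = 1/sqrt(1 - x^2)
  lim(x→0) f'(x)/g'(x) = lim(x→0) (3·sin(x))/(1/sqrt(1 - x^2))
  = 0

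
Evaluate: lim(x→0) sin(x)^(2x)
This is an exponential indeterminate form.

For exponential indeterminate forms, take the natural log:
  Let L = lim(x→0) sin(x)^(2x)
  Then ln(L) = lim(x→0) [exponent × ln(base)]
  Evaluate using L'Hôpital or standard limits, then exponentiate.
  L = 1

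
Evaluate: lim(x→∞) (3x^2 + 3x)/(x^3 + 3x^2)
This is an ∞/∞ indeterminate form.

Apply L'Hôpital's rule: differentiate numerator and denominator separately.
  f(x) = 3·x^2 + 3·x   ⇒   f'(x) = 6·x + 3
  g(x) = x^3 + 3·x^2   ⇒   g'(x) = 3·x^2 + 6·x
  lim(x→∞) f'(x)/g'(x) = lim(x→∞) (6·x + 3)/(3·x^2 + 6·x)
  = 0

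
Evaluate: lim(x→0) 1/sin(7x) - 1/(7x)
This is an ∞-∞ indeterminate form.

Combine fractions or rationalize to convert ∞-∞ to 0/0 form:
  lim(x→0) 1/sin(7x) - 1/(7x) = 0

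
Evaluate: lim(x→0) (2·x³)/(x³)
This is a 0/0 indeterminate form.

Apply L'Hôpital's rule: differentiate numerator and denominator separately.
  f(x) = 2·x^3   ⇒   f'(x) = 6·x^2
  g(x) = x^3   ⇒   g'(x) = 3·x^2
  lim(x→0) f'(x)/g'(x) = lim(x→0) (6·x^2)/(3·x^2)
  = 2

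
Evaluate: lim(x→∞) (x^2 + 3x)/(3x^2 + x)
This is an ∞/∞ indeterminate form.

Apply L'Hôpital's rule: differentiate numerator and denominator separately.
  f(x) = x^2 + 3·x   ⇒   f'(x) = 2·x + 3
  g(x) = 3·x^2 + x   ⇒   g'(x) = 6·x + 1
  lim(x→∞) f'(x)/g'(x) = lim(x→∞) (2·x + 3)/(6·x + 1)
  = 1/3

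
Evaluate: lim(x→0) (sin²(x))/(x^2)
This is a 0/0 indeterminate form.

Apply L'Hôpital's rule: differentiate numerator and denominator separately.
  f(x) = sin(x)^2   ⇒   f'(x) = 2·sin(x)·cos(x)
  g(x) = x^2   ⇒   g'(x) = 2·x
  lim(x→0) f'(x)/g'(x) = lim(x→0) (2·sin(x)·cos(x))/(2·x)
  = 1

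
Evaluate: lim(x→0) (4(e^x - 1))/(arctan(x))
This is a 0/0 indeterminate form.

Apply L'Hôpital's rule: differentiate numerator and denominator separately.
  f(x) = 4·e^(x) - 4   ⇒   f'(x) = 4·e^(x)
  g(x) = atan(x)   ⇒   g'(x) = 1/(x^2 + 1)
  lim(x→0) f'(x)/g'(x) = lim(x→0) (4·e^(x))/(1/(x^2 + 1))
  = 4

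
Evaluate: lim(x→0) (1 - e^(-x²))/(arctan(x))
This is a 0/0 indeterminate form.

Apply L'Hôpital's rule: differentiate numerator and denominator separately.
  f(x) = 1 - e^(-x^2)   ⇒   f'(x) = 2·x·e^(-x^2)
  g(x) = atan(x)   ⇒   g'(x) = 1/(x^2 + 1)
  lim(x→0) f'(x)/g'(x) = lim(x→0) (2·x·e^(-x^2))/(1/(x^2 + 1))
  = 0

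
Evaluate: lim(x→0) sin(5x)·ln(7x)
This is a 0·∞ indeterminate form.

Rewrite 0·∞ as a quotient (0/0 or ∞/∞ form), then apply L'Hôpital's rule:
  lim(x→0) sin(5x)·ln(7x) = 0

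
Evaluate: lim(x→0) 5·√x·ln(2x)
This is a 0·∞ indeterminate form.

Rewrite 0·∞ as a quotient (0/0 or ∞/∞ form), then apply L'Hôpital's rule:
  lim(x→0) 5·√x·ln(2x) = 0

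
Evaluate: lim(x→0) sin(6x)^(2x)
This is an exponential indeterminate form.

For exponential indeterminate forms, take the natural log:
  Let L = lim(x→0) sin(6x)^(2x)
  Then ln(L) = lim(x→0) [exponent × ln(base)]
  Evaluate using L'Hôpital or standard limits, then exponentiate.
  L = 1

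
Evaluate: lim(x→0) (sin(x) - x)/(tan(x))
This is a 0/0 indeterminate form.

Apply L'Hôpital's rule: differentiate numerator and denominator separately.
  f(x) = -x + sin(x)   ⇒   f'(x) = cos(x) - 1
  g(x) = tan(x)   ⇒   g'(x) = tan(x)^2 + 1
  lim(x→0) f'(x)/g'(x) = lim(x→0) (cos(x) - 1)/(tan(x)^2 + 1)
  = 0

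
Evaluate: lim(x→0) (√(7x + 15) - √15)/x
This is a standard limit.

Factor or rationalize the expression:
  lim(x→0) (√(7x + 15) - √15)/x = 7·sqrt(15)/30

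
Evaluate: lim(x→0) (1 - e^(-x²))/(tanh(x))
This is a 0/0 indeterminate form.

Apply L'Hôpital's rule: differentiate numerator and denominator separately.
  f(x) = 1 - e^(-x^2)   ⇒   f'(x) = 2·x·e^(-x^2)
  g(x) = tanh(x)   ⇒   g'(x) = 1 - tanh(x)^2
  lim(x→0) f'(x)/g'(x) = lim(x→0) (2·x·e^(-x^2))/(1 - tanh(x)^2)
  = 0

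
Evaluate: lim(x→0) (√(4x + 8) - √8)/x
This is a standard limit.

Factor or rationalize the expression:
  lim(x→0) (√(4x + 8) - √8)/x = sqrt(2)/2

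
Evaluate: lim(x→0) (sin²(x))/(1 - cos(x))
This is a 0/0 indeterminate form.

Apply L'Hôpital's rule: differentiate numerator and denominator separately.
  f(x) = sin(x)^2   ⇒   f'(x) = 2·sin(x)·cos(x)
  g(x) = 1 - cos(x)   ⇒   g'(x) = sin(x)
  lim(x→0) f'(x)/g'(x) = lim(x→0) (2·sin(x)·cos(x))/(sin(x))
  = 2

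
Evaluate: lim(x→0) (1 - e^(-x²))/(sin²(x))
This is a 0/0 indeterminate form.

Apply L'Hôpital's rule: differentiate numerator and denominator separately.
  f(x) = 1 - e^(-x^2)   ⇒   f'(x) = 2·x·e^(-x^2)
  g(x) = sin(x)^2   ⇒   g'(x) = 2·sin(x)·cos(x)
  lim(x→0) f'(x)/g'(x) = lim(x→0) (2·x·e^(-x^2))/(2·sin(x)·cos(x))
  = 1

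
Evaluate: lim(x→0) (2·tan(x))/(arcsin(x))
This is a 0/0 indeterminate form.

Apply L'Hôpital's rule: differentiate numerator and denominator separately.
  f(x) = 2·tan(x)   ⇒   f'(x) = 2·tan(x)^2 + 2
  g(x) = asin(x)   ⇒   g'(x) = 1/sqrt(1 - x^2)
  lim(x→0) f'(x)/g'(x) = lim(x→0) (2·tan(x)^2 + 2)/(1/sqrt(1 - x^2))
  = 2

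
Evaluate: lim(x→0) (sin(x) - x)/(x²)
This is a 0/0 indeterminate form.

Apply L'Hôpital's rule: differentiate numerator and denominator separately.
  f(x) = -x + sin(x)   ⇒   f'(x) = cos(x) - 1
  g(x) = x^2   ⇒   g'(x) = 2·x
  lim(x→0) f'(x)/g'(x) = lim(x→0) (cos(x) - 1)/(2·x)
  = 0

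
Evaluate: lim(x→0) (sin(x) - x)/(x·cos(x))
This is a 0/0 indeterminate form.

Apply L'Hôpital's rule: differentiate numerator and denominator separately.
  f(x) = -x + sin(x)   ⇒   f'(x) = cos(x) - 1
  g(x) = x·cos(x)   ⇒   g'(x) = -x·sin(x) + cos(x)
  lim(x→0) f'(x)/g'(x) = lim(x→0) (cos(x) - 1)/(-x·sin(x) + cos(x))
  = 0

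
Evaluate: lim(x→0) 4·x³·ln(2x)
This is a 0·∞ indeterminate form.

Rewrite 0·∞ as a quotient (0/0 or ∞/∞ form), then apply L'Hôpital's rule:
  lim(x→0) 4·x³·ln(2x) = 0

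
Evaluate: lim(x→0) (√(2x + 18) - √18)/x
This is a standard limit.

Factor or rationalize the expression:
  lim(x→0) (√(2x + 18) - √18)/x = sqrt(2)/6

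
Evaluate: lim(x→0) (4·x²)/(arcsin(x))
This is a 0/0 indeterminate form.

Apply L'Hôpital's rule: differentiate numerator and denominator separately.
  f(x) = 4·x^2   ⇒   f'(x) = 8·x
  g(x) = asin(x)   ⇒   g'(x) = 1/sqrt(1 - x^2)
  lim(x→0) f'(x)/g'(x) = lim(x→0) (8·x)/(1/sqrt(1 - x^2))
  = 0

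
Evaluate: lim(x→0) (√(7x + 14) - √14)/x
This is a standard limit.

Factor or rationalize the expression:
  lim(x→0) (√(7x + 14) - √14)/x = sqrt(14)/4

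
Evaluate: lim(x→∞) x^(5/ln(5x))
This is an exponential indeterminate form.

For exponential indeterminate forms, take the natural log:
  Let L = lim(x→∞) x^(5/ln(5x))
  Then ln(L) = lim(x→∞) [exponent × ln(base)]
  Evaluate using L'Hôpital or standard limits, then exponentiate.
  L = e^(5)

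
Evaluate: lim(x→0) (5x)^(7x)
This is an exponential indeterminate form.

For exponential indeterminate forms, take the natural log:
  Let L = lim(x→0) (5x)^(7x)
  Then ln(L) = lim(x→0) [exponent × ln(base)]
  Evaluate using L'Hôpital or standard limits, then exponentiate.
  L = 1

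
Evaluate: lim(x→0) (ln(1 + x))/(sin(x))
This is a 0/0 indeterminate form.

Apply L'Hôpital's rule: differentiate numerator and denominator separately.
  f(x) = ln(x + 1)   ⇒   f'(x) = 1/(x + 1)
  g(x) = sin(x)   ⇒   g'(x) = cos(x)
  lim(x→0) f'(x)/g'(x) = lim(x→0) (1/(x + 1))/(cos(x))
  = 1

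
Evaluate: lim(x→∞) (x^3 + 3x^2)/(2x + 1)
This is an ∞/∞ indeterminate form.

Apply L'Hôpital's rule: differentiate numerator and denominator separately.
  f(x) = x^3 + 3·x^2   ⇒   f'(x) = 3·x^2 + 6·x
  g(x) = 2·x + 1   ⇒   g'(x) = 2
  lim(x→∞) f'(x)/g'(x) = lim(x→∞) (3·x^2 + 6·x)/(2)
  = ∞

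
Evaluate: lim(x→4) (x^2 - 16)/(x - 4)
This is a standard limit.

Factor or rationalize the expression:
  lim(x→4) (x^2 - 16)/(x - 4) = 8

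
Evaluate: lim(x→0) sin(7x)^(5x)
This is an exponential indeterminate form.

For exponential indeterminate forms, take the natural log:
  Let L = lim(x→0) sin(7x)^(5x)
  Then ln(L) = lim(x→0) [exponent × ln(base)]
  Evaluate using L'Hôpital or standard limits, then exponentiate.
  L = 1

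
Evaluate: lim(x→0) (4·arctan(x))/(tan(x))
This is a 0/0 indeterminate form.

Apply L'Hôpital's rule: differentiate numerator and denominator separately.
  f(x) = 4·atan(x)   ⇒   f'(x) = 4/(x^2 + 1)
  g(x) = tan(x)   ⇒   g'(x) = tan(x)^2 + 1
  lim(x→0) f'(x)/g'(x) = lim(x→0) (4/(x^2 + 1))/(tan(x)^2 + 1)
  = 4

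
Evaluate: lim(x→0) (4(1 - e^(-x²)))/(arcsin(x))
This is a 0/0 indeterminate form.

Apply L'Hôpital's rule: differentiate numerator and denominator separately.
  f(x) = 4 - 4·e^(-x^2)   ⇒   f'(x) = 8·x·e^(-x^2)
  g(x) = asin(x)   ⇒   g'(x) = 1/sqrt(1 - x^2)
  lim(x→0) f'(x)/g'(x) = lim(x→0) (8·x·e^(-x^2))/(1/sqrt(1 - x^2))
  = 0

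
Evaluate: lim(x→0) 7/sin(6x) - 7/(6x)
This is an ∞-∞ indeterminate form.

Combine fractions or rationalize to convert ∞-∞ to 0/0 form:
  lim(x→0) 7/sin(6x) - 7/(6x) = 0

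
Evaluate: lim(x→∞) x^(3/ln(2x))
This is an exponential indeterminate form.

For exponential indeterminate forms, take the natural log:
  Let L = lim(x→∞) x^(3/ln(2x))
  Then ln(L) = lim(x→∞) [exponent × ln(base)]
  Evaluate using L'Hôpital or standard limits, then exponentiate.
  L = e^(3)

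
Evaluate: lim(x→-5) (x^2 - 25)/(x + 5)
This is a standard limit.

Factor or rationalize the expression:
  lim(x→-5) (x^2 - 25)/(x + 5) = -10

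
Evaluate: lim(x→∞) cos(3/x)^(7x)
This is an exponential indeterminate form.

For exponential indeterminate forms, take the natural log:
  Let L = lim(x→∞) cos(3/x)^(7x)
  Then ln(L) = lim(x→∞) [exponent × ln(base)]
  Evaluate using L'Hôpital or standard limits, then exponentiate.
  L = 1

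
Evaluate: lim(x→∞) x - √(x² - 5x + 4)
This is an ∞-∞ indeterminate form.

Combine fractions or rationalize to convert ∞-∞ to 0/0 form:
  lim(x→∞) x - √(x² - 5x + 4) = 5/2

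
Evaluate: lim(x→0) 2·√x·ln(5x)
This is a 0·∞ indeterminate form.

Rewrite 0·∞ as a quotient (0/0 or ∞/∞ form), then apply L'Hôpital's rule:
  lim(x→0) 2·√x·ln(5x) = 0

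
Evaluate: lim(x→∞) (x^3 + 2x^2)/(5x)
This is an ∞/∞ indeterminate form.

Apply L'Hôpital's rule: differentiate numerator and denominator separately.
  f(x) = x^3 + 2·x^2   ⇒   f'(x) = 3·x^2 + 4·x
  g(x) = 5·x   ⇒   g'(x) = 5
  lim(x→∞) f'(x)/g'(x) = lim(x→∞) (3·x^2 + 4·x)/(5)
  = ∞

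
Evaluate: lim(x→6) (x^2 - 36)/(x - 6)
This is a standard limit.

Factor or rationalize the expression:
  lim(x→6) (x^2 - 36)/(x - 6) = 12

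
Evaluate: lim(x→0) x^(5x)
This is an exponential indeterminate form.

For exponential indeterminate forms, take the natural log:
  Let L = lim(x→0) x^(5x)
  Then ln(L) = lim(x→0) [exponent × ln(base)]
  Evaluate using L'Hôpital or standard limits, then exponentiate.
  L = 1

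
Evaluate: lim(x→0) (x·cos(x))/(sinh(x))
This is a 0/0 indeterminate form.

Apply L'Hôpital's rule: differentiate numerator and denominator separately.
  f(x) = x·cos(x)   ⇒   f'(x) = -x·sin(x) + cos(x)
  g(x) = sinh(x)   ⇒   g'(x) = cosh(x)
  lim(x→0) f'(x)/g'(x) = lim(x→0) (-x·sin(x) + cos(x))/(cosh(x))
  = 1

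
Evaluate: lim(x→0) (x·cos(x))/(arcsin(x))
This is a 0/0 indeterminate form.

Apply L'Hôpital's rule: differentiate numerator and denominator separately.
  f(x) = x·cos(x)   ⇒   f'(x) = -x·sin(x) + cos(x)
  g(x) = asin(x)   ⇒   g'(x) = 1/sqrt(1 - x^2)
  lim(x→0) f'(x)/g'(x) = lim(x→0) (-x·sin(x) + cos(x))/(1/sqrt(1 - x^2))
  = 1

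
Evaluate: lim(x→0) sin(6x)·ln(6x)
This is a 0·∞ indeterminate form.

Rewrite 0·∞ as a quotient (0/0 or ∞/∞ form), then apply L'Hôpital's rule:
  lim(x→0) sin(6x)·ln(6x) = 0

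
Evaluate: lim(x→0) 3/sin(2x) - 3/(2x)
This is an ∞-∞ indeterminate form.

Combine fractions or rationalize to convert ∞-∞ to 0/0 form:
  lim(x→0) 3/sin(2x) - 3/(2x) = 0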